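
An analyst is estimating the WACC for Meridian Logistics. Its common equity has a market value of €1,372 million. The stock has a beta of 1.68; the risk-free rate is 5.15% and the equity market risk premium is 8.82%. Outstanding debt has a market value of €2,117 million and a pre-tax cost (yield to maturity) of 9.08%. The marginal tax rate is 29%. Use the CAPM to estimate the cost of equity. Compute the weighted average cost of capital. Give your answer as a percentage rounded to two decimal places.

Cost of equity via CAPM: Re = 5.15% + 1.68 × 8.82% = 19.9676%.
Total capital V = 1372 + 2117 = 3489.
Equity: weight = 1372/3489 = 0.3932; cost = 19.9676%.
Debt: weight = 2117/3489 = 0.6068; after-tax cost = 9.08% × (1 − 29%) = 6.4468%.
WACC = 0.3932 × 19.9676% + 0.6068 × 6.4468% = 11.7637%.

11.76%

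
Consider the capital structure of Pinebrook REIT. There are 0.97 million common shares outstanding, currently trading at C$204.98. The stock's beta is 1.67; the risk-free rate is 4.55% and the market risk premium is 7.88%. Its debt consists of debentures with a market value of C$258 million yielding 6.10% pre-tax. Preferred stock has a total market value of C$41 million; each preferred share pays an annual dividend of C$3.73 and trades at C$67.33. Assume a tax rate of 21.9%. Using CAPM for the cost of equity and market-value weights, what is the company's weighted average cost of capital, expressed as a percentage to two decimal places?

Cost of equity via CAPM: Re = 4.55% + 1.67 × 7.88% = 17.7096%.
Cost of preferred: Rp = 3.73 / 67.33 = 5.5399%.
Market value of equity E = 204.98 × 0.97m = 198.8306m.
Total capital V = 198.8306 + 41 + 258 = 497.8306.
Equity: weight = 198.8306/497.8306 = 0.3994; cost = 17.7096%.
Preferred: weight = 41/497.8306 = 0.0824; cost = 5.5399%.
Debentures: weight = 258/497.8306 = 0.5182; after-tax cost = 6.1% × (1 − 21.9%) = 4.7641%.
WACC = 0.3994 × 17.7096% + 0.0824 × 5.5399% + 0.5182 × 4.7641% = 9.9983%.

10.00%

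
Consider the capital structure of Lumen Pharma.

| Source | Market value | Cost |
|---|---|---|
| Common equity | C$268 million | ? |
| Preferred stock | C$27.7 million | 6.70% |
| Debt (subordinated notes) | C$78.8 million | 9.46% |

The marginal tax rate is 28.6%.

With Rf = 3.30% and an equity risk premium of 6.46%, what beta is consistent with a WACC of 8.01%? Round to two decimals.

Total capital V = 268 + 27.7 + 78.8 = 374.5.
Equity weight = 268/374.5 = 0.7156.
Preferred weight = 27.7/374.5 = 0.0740.
Subordinated notes weight = 78.8/374.5 = 0.2104.
Debt contribution = 0.2104 × 9.46% × (1 − 28.6%) = 1.4212%.
Preferred contribution = 0.0740 × 6.7% = 0.4956%.
Required equity contribution = 8.01% − 1.9168% = 6.0932%  ⇒  Re = 8.5146%.
CAPM: 8.5146% = 3.3% + β × 6.46%  ⇒  β = 0.8072.

0.81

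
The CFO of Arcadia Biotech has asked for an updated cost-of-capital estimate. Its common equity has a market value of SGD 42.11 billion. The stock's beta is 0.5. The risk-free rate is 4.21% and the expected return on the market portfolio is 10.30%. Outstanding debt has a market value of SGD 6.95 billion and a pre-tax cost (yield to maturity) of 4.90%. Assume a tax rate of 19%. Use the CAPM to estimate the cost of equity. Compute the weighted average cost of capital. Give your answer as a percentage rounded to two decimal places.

6.79%

Market risk premium = 10.3% − 4.21% = 6.09%.
Cost of equity via CAPM: Re = 4.21% + 0.5 × 6.09% = 7.2550%.
Total capital V = 42.11 + 6.95 = 49.06.
Equity: weight = 42.11/49.06 = 0.8583; cost = 7.255%.
Debt: weight = 6.95/49.06 = 0.1417; after-tax cost = 4.9% × (1 − 19%) = 3.9690%.
WACC = 0.8583 × 7.2550% + 0.1417 × 3.9690% = 6.7895%.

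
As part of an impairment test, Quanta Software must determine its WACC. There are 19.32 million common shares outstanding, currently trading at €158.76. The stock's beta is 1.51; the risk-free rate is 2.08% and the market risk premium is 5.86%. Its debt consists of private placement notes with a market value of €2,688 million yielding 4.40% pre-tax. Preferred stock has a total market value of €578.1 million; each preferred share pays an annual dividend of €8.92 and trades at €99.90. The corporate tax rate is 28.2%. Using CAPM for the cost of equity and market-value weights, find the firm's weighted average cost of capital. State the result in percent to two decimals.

7.45%

Cost of equity via CAPM: Re = 2.08% + 1.51 × 5.86% = 10.9286%.
Cost of preferred: Rp = 8.92 / 99.9 = 8.9289%.
Market value of equity E = 158.76 × 19.32m = 3067.2432m.
Total capital V = 3067.2432 + 578.1 + 2688 = 6333.3432.
Equity: weight = 3067.2432/6333.3432 = 0.4843; cost = 10.9286%.
Preferred: weight = 578.1/6333.3432 = 0.0913; cost = 8.9289%.
Private placement notes: weight = 2688/6333.3432 = 0.4244; after-tax cost = 4.4% × (1 − 28.2%) = 3.1592%.
WACC = 0.4843 × 10.9286% + 0.0913 × 8.9289% + 0.4244 × 3.1592% = 7.4486%.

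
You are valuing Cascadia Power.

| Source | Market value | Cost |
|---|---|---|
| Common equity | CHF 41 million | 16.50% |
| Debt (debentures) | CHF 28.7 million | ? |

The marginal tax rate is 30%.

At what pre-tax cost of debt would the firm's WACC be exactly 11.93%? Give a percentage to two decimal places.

Total capital V = 41 + 28.7 = 69.7.
Equity weight = 41/69.7 = 0.5882.
Debentures weight = 28.7/69.7 = 0.4118.
Equity contribution = 0.5882 × 16.5% = 9.7059%.
Remaining for debt = 11.93% − 9.7059% = 2.2241%.
Rd × (1 − 30%) × 0.4118 = 2.2241%  ⇒  Rd = 7.7163%.

7.72%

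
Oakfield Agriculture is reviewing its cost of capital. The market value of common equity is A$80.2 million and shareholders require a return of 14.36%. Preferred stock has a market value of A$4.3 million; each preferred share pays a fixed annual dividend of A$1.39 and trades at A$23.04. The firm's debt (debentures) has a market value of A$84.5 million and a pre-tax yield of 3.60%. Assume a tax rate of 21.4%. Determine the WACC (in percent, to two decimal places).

Cost of preferred: Rp = 1.39 / 23.04 = 6.0330%.
Total capital V = 80.2 + 4.3 + 84.5 = 169.
Equity: weight = 80.2/169 = 0.4746; cost = 14.36%.
Preferred: weight = 4.3/169 = 0.0254; cost = 6.033%.
Debentures: weight = 84.5/169 = 0.5000; after-tax cost = 3.6% × (1 − 21.4%) = 2.8296%.
WACC = 0.4746 × 14.3600% + 0.0254 × 6.0330% + 0.5000 × 2.8296% = 8.3829%.

8.38%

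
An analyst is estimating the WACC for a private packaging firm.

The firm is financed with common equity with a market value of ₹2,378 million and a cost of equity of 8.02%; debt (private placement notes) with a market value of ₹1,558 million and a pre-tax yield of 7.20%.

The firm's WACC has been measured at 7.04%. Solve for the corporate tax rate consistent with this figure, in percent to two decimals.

23.00%

Total capital V = 2378 + 1558 = 3936.
Equity weight = 2378/3936 = 0.6042.
Private placement notes weight = 1558/3936 = 0.3958.
Equity contribution = 0.6042 × 8.02% = 4.8454%.
Debt contribution must be 7.04% − 4.8454% = 2.1946%.
0.3958 × 7.2% × (1 − T) = 2.1946%  ⇒  (1 − T) = 0.7700.
T = 22.9971%.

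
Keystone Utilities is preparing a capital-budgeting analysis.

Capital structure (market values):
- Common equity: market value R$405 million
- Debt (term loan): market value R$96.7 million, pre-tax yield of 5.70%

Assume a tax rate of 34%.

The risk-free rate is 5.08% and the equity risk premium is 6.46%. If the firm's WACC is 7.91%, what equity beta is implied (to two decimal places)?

0.59

Total capital V = 405 + 96.7 = 501.7.
Equity weight = 405/501.7 = 0.8073.
Term loan weight = 96.7/501.7 = 0.1927.
Debt contribution = 0.1927 × 5.7% × (1 − 34%) = 0.7251%.
Required equity contribution = 7.91% − 0.7251% = 7.1849%  ⇒  Re = 8.9004%.
CAPM: 8.9004% = 5.08% + β × 6.46%  ⇒  β = 0.5914.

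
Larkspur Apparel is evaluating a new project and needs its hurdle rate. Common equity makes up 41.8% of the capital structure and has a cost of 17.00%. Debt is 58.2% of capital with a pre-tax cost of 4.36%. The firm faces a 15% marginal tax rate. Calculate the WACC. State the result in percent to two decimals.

9.26%

After-tax cost of debt = 4.36% × (1 − 15%) = 3.7060%.
WACC = 0.418 × 17.0000% + 0.582 × 3.7060% = 9.2629%.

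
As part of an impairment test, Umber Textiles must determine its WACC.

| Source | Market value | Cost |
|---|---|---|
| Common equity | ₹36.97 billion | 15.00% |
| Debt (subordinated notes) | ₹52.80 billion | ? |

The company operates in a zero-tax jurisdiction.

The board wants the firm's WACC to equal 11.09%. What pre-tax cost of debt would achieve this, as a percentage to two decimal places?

Total capital V = 36.97 + 52.8 = 89.77.
Equity weight = 36.97/89.77 = 0.4118.
Subordinated notes weight = 52.8/89.77 = 0.5882.
Equity contribution = 0.4118 × 15% = 6.1775%.
Remaining for debt = 11.09% − 6.1775% = 4.9125%.
Rd × (1 − 0%) × 0.5882 = 4.9125%  ⇒  Rd = 8.3523%.

8.35%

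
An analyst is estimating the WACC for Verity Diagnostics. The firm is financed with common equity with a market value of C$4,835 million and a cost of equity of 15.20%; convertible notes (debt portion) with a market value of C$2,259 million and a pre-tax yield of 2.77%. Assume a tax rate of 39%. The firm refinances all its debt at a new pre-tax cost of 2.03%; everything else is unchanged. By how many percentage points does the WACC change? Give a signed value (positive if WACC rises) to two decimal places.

-0.14 pp

Current WACC:
Total capital V = 4835 + 2259 = 7094.
Equity: weight = 4835/7094 = 0.6816; cost = 15.2%.
Convertible notes (debt portion): weight = 2259/7094 = 0.3184; after-tax cost = 2.77% × (1 − 39%) = 1.6897%.
WACC = 0.6816 × 15.2000% + 0.3184 × 1.6897% = 10.8978%.
After the change:
Total capital V = 4835 + 2259 = 7094.
Equity: weight = 4835/7094 = 0.6816; cost = 15.2%.
Convertible notes (debt portion): weight = 2259/7094 = 0.3184; after-tax cost = 2.03% × (1 − 39%) = 1.2383%.
WACC = 0.6816 × 15.2000% + 0.3184 × 1.2383% = 10.7541%.
Change in WACC = 10.7541% − 10.8978% = -0.1437 pp.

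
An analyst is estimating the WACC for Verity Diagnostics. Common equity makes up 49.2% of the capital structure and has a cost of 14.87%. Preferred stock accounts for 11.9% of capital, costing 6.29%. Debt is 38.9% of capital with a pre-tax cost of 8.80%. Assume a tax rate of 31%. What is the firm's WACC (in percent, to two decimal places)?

10.43%

After-tax cost of debt = 8.8% × (1 − 31%) = 6.0720%.
WACC = 0.492 × 14.8700% + 0.119 × 6.2900% + 0.389 × 6.0720% = 10.4266%.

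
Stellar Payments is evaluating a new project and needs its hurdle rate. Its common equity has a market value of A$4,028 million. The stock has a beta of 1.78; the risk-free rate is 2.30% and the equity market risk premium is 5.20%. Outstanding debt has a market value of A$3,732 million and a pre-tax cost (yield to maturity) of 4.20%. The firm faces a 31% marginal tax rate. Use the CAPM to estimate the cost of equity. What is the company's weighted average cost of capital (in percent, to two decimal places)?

Cost of equity via CAPM: Re = 2.3% + 1.78 × 5.2% = 11.5560%.
Total capital V = 4028 + 3732 = 7760.
Equity: weight = 4028/7760 = 0.5191; cost = 11.556%.
Debt: weight = 3732/7760 = 0.4809; after-tax cost = 4.2% × (1 − 31%) = 2.8980%.
WACC = 0.5191 × 11.5560% + 0.4809 × 2.8980% = 7.3921%.

7.39%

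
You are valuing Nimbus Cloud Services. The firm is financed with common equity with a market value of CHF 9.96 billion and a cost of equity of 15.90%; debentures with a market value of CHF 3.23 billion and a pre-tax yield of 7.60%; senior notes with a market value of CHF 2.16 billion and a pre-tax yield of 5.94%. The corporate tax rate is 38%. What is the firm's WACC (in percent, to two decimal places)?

11.83%

Total capital V = 9.96 + 3.23 + 2.16 = 15.35.
Equity: weight = 9.96/15.35 = 0.6489; cost = 15.9%.
Debentures: weight = 3.23/15.35 = 0.2104; after-tax cost = 7.6% × (1 − 38%) = 4.7120%.
Senior notes: weight = 2.16/15.35 = 0.1407; after-tax cost = 5.94% × (1 − 38%) = 3.6828%.
WACC = 0.6489 × 15.9000% + 0.2104 × 4.7120% + 0.1407 × 3.6828% = 11.8266%.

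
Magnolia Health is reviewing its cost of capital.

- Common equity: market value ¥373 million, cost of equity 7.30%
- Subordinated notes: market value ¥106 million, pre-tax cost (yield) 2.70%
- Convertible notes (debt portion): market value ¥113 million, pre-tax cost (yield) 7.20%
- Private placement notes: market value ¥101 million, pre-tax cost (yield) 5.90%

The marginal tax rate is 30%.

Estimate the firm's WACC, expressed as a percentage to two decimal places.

Total capital V = 373 + 106 + 113 + 101 = 693.
Equity: weight = 373/693 = 0.5382; cost = 7.3%.
Subordinated notes: weight = 106/693 = 0.1530; after-tax cost = 2.7% × (1 − 30%) = 1.8900%.
Convertible notes (debt portion): weight = 113/693 = 0.1631; after-tax cost = 7.2% × (1 − 30%) = 5.0400%.
Private placement notes: weight = 101/693 = 0.1457; after-tax cost = 5.9% × (1 − 30%) = 4.1300%.
WACC = 0.5382 × 7.3000% + 0.1530 × 1.8900% + 0.1631 × 5.0400% + 0.1457 × 4.1300% = 5.6420%.

5.64%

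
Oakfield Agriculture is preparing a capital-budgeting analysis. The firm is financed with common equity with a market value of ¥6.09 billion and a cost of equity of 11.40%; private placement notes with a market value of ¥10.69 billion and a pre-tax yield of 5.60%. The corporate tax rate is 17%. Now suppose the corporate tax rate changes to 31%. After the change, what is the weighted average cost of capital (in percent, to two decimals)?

After the change:
Total capital V = 6.09 + 10.69 = 16.78.
Equity: weight = 6.09/16.78 = 0.3629; cost = 11.4%.
Private placement notes: weight = 10.69/16.78 = 0.6371; after-tax cost = 5.6% × (1 − 31%) = 3.8640%.
WACC = 0.3629 × 11.4000% + 0.6371 × 3.8640% = 6.5991%.

6.60%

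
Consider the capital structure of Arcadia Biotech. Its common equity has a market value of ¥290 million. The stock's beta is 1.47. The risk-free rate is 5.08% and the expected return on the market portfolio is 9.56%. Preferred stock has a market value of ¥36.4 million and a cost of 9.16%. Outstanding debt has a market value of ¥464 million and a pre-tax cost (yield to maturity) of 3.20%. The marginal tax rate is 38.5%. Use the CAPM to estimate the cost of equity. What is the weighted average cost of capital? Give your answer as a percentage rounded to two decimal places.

5.86%

Market risk premium = 9.56% − 5.08% = 4.48%.
Cost of equity via CAPM: Re = 5.08% + 1.47 × 4.48% = 11.6656%.
Total capital V = 290 + 36.4 + 464 = 790.4.
Equity: weight = 290/790.4 = 0.3669; cost = 11.6656%.
Preferred: weight = 36.4/790.4 = 0.0461; cost = 9.16%.
Debt: weight = 464/790.4 = 0.5870; after-tax cost = 3.2% × (1 − 38.5%) = 1.9680%.
WACC = 0.3669 × 11.6656% + 0.0461 × 9.1600% + 0.5870 × 1.9680% = 5.8573%.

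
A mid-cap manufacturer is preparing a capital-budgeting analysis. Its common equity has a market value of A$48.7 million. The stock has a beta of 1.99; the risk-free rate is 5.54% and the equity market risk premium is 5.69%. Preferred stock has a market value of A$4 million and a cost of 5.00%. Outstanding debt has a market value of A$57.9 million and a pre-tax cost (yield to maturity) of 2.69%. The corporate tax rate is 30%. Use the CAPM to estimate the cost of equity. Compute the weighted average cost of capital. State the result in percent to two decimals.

8.59%

Cost of equity via CAPM: Re = 5.54% + 1.99 × 5.69% = 16.8631%.
Total capital V = 48.7 + 4 + 57.9 = 110.6.
Equity: weight = 48.7/110.6 = 0.4403; cost = 16.8631%.
Preferred: weight = 4/110.6 = 0.0362; cost = 5%.
Debt: weight = 57.9/110.6 = 0.5235; after-tax cost = 2.69% × (1 − 30%) = 1.8830%.
WACC = 0.4403 × 16.8631% + 0.0362 × 5.0000% + 0.5235 × 1.8830% = 8.5919%.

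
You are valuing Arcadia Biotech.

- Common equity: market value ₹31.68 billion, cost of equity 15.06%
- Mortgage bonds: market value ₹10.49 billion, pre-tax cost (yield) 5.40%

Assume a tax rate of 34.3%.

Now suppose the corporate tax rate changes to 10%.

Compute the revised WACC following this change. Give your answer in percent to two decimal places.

After the change:
Total capital V = 31.68 + 10.49 = 42.17.
Equity: weight = 31.68/42.17 = 0.7512; cost = 15.06%.
Mortgage bonds: weight = 10.49/42.17 = 0.2488; after-tax cost = 5.4% × (1 − 10%) = 4.8600%.
WACC = 0.7512 × 15.0600% + 0.2488 × 4.8600% = 12.5227%.

12.52%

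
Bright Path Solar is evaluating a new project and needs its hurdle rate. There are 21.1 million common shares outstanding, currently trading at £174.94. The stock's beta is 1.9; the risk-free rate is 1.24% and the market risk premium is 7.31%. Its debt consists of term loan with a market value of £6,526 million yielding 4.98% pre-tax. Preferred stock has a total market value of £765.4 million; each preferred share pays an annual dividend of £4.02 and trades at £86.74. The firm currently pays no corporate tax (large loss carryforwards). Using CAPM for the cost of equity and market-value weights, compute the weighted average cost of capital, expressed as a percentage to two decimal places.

8.37%

Cost of equity via CAPM: Re = 1.24% + 1.9 × 7.31% = 15.1290%.
Cost of preferred: Rp = 4.02 / 86.74 = 4.6345%.
Market value of equity E = 174.94 × 21.1m = 3691.234m.
Total capital V = 3691.234 + 765.4 + 6526 = 10982.634.
Equity: weight = 3691.234/10982.634 = 0.3361; cost = 15.129%.
Preferred: weight = 765.4/10982.634 = 0.0697; cost = 4.6345%.
Term loan: weight = 6526/10982.634 = 0.5942; after-tax cost = 4.98% × (1 − 0%) = 4.9800%.
WACC = 0.3361 × 15.1290% + 0.0697 × 4.6345% + 0.5942 × 4.9800% = 8.3670%.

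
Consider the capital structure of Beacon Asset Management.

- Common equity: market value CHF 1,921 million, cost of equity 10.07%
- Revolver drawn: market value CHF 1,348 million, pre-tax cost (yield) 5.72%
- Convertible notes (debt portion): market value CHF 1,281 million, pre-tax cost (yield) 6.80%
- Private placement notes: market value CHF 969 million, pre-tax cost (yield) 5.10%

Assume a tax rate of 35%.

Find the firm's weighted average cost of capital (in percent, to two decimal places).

Total capital V = 1921 + 1348 + 1281 + 969 = 5519.
Equity: weight = 1921/5519 = 0.3481; cost = 10.07%.
Revolver drawn: weight = 1348/5519 = 0.2442; after-tax cost = 5.72% × (1 − 35%) = 3.7180%.
Convertible notes (debt portion): weight = 1281/5519 = 0.2321; after-tax cost = 6.8% × (1 − 35%) = 4.4200%.
Private placement notes: weight = 969/5519 = 0.1756; after-tax cost = 5.1% × (1 − 35%) = 3.3150%.
WACC = 0.3481 × 10.0700% + 0.2442 × 3.7180% + 0.2321 × 4.4200% + 0.1756 × 3.3150% = 6.0211%.

6.02%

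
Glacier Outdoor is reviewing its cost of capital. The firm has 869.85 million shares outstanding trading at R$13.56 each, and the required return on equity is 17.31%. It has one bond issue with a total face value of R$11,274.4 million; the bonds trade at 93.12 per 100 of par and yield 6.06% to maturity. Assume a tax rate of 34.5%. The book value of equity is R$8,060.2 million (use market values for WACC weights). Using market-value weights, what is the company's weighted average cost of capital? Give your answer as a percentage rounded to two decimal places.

11.03%

Market value of equity E = 13.56 × 869.85m = 11795.166m. Market value of debt D = 11274.4m × 93.12/100 = 10498.72128m.
Total capital V = 11795.166 + 10498.72128 = 22293.88728.
Equity: weight = 11795.166/22293.88728 = 0.5291; cost = 17.31%.
Bonds outstanding: weight = 10498.72128/22293.88728 = 0.4709; after-tax cost = 6.06% × (1 − 34.5%) = 3.9693%.
WACC = 0.5291 × 17.3100% + 0.4709 × 3.9693% = 11.0275%.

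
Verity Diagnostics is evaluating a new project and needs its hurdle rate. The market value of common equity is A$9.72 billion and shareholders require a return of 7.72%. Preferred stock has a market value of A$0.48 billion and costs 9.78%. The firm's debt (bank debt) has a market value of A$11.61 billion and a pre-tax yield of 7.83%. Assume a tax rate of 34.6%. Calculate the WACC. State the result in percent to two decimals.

6.38%

Total capital V = 9.72 + 0.48 + 11.61 = 21.81.
Equity: weight = 9.72/21.81 = 0.4457; cost = 7.72%.
Preferred: weight = 0.48/21.81 = 0.0220; cost = 9.78%.
Bank debt: weight = 11.61/21.81 = 0.5323; after-tax cost = 7.83% × (1 − 34.6%) = 5.1208%.
WACC = 0.4457 × 7.7200% + 0.0220 × 9.7800% + 0.5323 × 5.1208% = 6.3817%.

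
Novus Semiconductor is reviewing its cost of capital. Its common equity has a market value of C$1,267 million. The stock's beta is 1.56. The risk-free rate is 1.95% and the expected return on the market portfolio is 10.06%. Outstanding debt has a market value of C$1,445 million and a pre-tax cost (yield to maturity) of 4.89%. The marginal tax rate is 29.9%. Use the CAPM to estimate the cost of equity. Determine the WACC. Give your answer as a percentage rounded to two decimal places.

8.65%

Market risk premium = 10.06% − 1.95% = 8.11%.
Cost of equity via CAPM: Re = 1.95% + 1.56 × 8.11% = 14.6016%.
Total capital V = 1267 + 1445 = 2712.
Equity: weight = 1267/2712 = 0.4672; cost = 14.6016%.
Debt: weight = 1445/2712 = 0.5328; after-tax cost = 4.89% × (1 − 29.9%) = 3.4279%.
WACC = 0.4672 × 14.6016% + 0.5328 × 3.4279% = 8.6481%.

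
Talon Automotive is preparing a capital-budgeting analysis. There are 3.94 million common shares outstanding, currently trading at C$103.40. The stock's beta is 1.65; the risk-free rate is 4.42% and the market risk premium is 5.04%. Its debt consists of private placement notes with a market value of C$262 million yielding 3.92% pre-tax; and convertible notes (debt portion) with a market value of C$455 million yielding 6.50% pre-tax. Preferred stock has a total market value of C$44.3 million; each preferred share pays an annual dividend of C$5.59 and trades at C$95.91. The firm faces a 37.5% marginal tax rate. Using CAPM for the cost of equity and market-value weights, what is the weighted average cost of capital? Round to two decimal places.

6.79%

Cost of equity via CAPM: Re = 4.42% + 1.65 × 5.04% = 12.7360%.
Cost of preferred: Rp = 5.59 / 95.91 = 5.8284%.
Market value of equity E = 103.4 × 3.94m = 407.396m.
Total capital V = 407.396 + 44.3 + 262 + 455 = 1168.696.
Equity: weight = 407.396/1168.696 = 0.3486; cost = 12.736%.
Preferred: weight = 44.3/1168.696 = 0.0379; cost = 5.8284%.
Private placement notes: weight = 262/1168.696 = 0.2242; after-tax cost = 3.92% × (1 − 37.5%) = 2.4500%.
Convertible notes (debt portion): weight = 455/1168.696 = 0.3893; after-tax cost = 6.5% × (1 − 37.5%) = 4.0625%.
WACC = 0.3486 × 12.7360% + 0.0379 × 5.8284% + 0.2242 × 2.4500% + 0.3893 × 4.0625% = 6.7914%.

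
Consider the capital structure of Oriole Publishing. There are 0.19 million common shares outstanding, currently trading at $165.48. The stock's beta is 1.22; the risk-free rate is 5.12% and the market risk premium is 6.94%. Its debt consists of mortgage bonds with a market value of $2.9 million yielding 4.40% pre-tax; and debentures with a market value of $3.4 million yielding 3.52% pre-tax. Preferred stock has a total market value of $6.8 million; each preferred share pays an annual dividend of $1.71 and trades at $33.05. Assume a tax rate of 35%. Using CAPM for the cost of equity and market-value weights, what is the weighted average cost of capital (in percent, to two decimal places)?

10.74%

Cost of equity via CAPM: Re = 5.12% + 1.22 × 6.94% = 13.5868%.
Cost of preferred: Rp = 1.71 / 33.05 = 5.1740%.
Market value of equity E = 165.48 × 0.19m = 31.4412m.
Total capital V = 31.4412 + 6.8 + 2.9 + 3.4 = 44.5412.
Equity: weight = 31.4412/44.5412 = 0.7059; cost = 13.5868%.
Preferred: weight = 6.8/44.5412 = 0.1527; cost = 5.174%.
Mortgage bonds: weight = 2.9/44.5412 = 0.0651; after-tax cost = 4.4% × (1 − 35%) = 2.8600%.
Debentures: weight = 3.4/44.5412 = 0.0763; after-tax cost = 3.52% × (1 − 35%) = 2.2880%.
WACC = 0.7059 × 13.5868% + 0.1527 × 5.1740% + 0.0651 × 2.8600% + 0.0763 × 2.2880% = 10.7416%.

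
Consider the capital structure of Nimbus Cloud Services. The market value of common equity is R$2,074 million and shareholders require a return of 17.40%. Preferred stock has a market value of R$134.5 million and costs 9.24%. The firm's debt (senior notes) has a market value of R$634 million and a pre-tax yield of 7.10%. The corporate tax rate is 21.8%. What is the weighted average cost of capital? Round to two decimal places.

Total capital V = 2074 + 134.5 + 634 = 2842.5.
Equity: weight = 2074/2842.5 = 0.7296; cost = 17.4%.
Preferred: weight = 134.5/2842.5 = 0.0473; cost = 9.24%.
Senior notes: weight = 634/2842.5 = 0.2230; after-tax cost = 7.1% × (1 − 21.8%) = 5.5522%.
WACC = 0.7296 × 17.4000% + 0.0473 × 9.2400% + 0.2230 × 5.5522% = 14.3713%.

14.37%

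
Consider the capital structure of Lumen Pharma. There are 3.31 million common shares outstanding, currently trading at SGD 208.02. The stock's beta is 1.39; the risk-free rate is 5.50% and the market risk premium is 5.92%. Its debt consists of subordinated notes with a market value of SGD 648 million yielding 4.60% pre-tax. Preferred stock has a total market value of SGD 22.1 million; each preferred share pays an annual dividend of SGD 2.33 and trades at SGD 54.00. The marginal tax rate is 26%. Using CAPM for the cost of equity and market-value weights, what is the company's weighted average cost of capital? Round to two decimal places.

Cost of equity via CAPM: Re = 5.5% + 1.39 × 5.92% = 13.7288%.
Cost of preferred: Rp = 2.33 / 54.0 = 4.3148%.
Market value of equity E = 208.02 × 3.31m = 688.5462m.
Total capital V = 688.5462 + 22.1 + 648 = 1358.6462.
Equity: weight = 688.5462/1358.6462 = 0.5068; cost = 13.7288%.
Preferred: weight = 22.1/1358.6462 = 0.0163; cost = 4.3148%.
Subordinated notes: weight = 648/1358.6462 = 0.4769; after-tax cost = 4.6% × (1 − 26%) = 3.4040%.
WACC = 0.5068 × 13.7288% + 0.0163 × 4.3148% + 0.4769 × 3.4040% = 8.6513%.

8.65%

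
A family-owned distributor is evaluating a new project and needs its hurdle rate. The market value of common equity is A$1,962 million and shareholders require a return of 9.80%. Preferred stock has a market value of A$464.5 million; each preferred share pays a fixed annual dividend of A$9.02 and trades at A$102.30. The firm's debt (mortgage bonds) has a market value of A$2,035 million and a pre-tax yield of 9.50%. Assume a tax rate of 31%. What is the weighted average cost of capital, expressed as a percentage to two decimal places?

Cost of preferred: Rp = 9.02 / 102.3 = 8.8172%.
Total capital V = 1962 + 464.5 + 2035 = 4461.5.
Equity: weight = 1962/4461.5 = 0.4398; cost = 9.8%.
Preferred: weight = 464.5/4461.5 = 0.1041; cost = 8.8172%.
Mortgage bonds: weight = 2035/4461.5 = 0.4561; after-tax cost = 9.5% × (1 − 31%) = 6.5550%.
WACC = 0.4398 × 9.8000% + 0.1041 × 8.8172% + 0.4561 × 6.5550% = 8.2176%.

8.22%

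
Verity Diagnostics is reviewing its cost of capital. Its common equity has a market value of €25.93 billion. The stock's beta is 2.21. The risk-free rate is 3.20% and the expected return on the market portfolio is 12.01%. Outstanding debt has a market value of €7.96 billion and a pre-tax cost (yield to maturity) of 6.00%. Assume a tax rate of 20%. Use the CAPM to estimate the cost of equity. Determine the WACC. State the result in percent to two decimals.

Market risk premium = 12.01% − 3.2% = 8.81%.
Cost of equity via CAPM: Re = 3.2% + 2.21 × 8.81% = 22.6701%.
Total capital V = 25.93 + 7.96 = 33.89.
Equity: weight = 25.93/33.89 = 0.7651; cost = 22.6701%.
Debt: weight = 7.96/33.89 = 0.2349; after-tax cost = 6% × (1 − 20%) = 4.8000%.
WACC = 0.7651 × 22.6701% + 0.2349 × 4.8000% = 18.4728%.

18.47%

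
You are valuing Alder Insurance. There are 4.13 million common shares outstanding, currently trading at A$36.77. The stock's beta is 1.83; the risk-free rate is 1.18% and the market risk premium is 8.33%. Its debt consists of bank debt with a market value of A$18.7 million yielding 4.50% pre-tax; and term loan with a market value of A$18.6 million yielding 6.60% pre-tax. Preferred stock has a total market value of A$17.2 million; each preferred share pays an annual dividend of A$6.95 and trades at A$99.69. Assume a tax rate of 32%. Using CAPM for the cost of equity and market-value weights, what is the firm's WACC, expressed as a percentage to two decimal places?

13.35%

Cost of equity via CAPM: Re = 1.18% + 1.83 × 8.33% = 16.4239%.
Cost of preferred: Rp = 6.95 / 99.69 = 6.9716%.
Market value of equity E = 36.77 × 4.13m = 151.8601m.
Total capital V = 151.8601 + 17.2 + 18.7 + 18.6 = 206.3601.
Equity: weight = 151.8601/206.3601 = 0.7359; cost = 16.4239%.
Preferred: weight = 17.2/206.3601 = 0.0833; cost = 6.9716%.
Bank debt: weight = 18.7/206.3601 = 0.0906; after-tax cost = 4.5% × (1 − 32%) = 3.0600%.
Term loan: weight = 18.6/206.3601 = 0.0901; after-tax cost = 6.6% × (1 − 32%) = 4.4880%.
WACC = 0.7359 × 16.4239% + 0.0833 × 6.9716% + 0.0906 × 3.0600% + 0.0901 × 4.4880% = 13.3492%.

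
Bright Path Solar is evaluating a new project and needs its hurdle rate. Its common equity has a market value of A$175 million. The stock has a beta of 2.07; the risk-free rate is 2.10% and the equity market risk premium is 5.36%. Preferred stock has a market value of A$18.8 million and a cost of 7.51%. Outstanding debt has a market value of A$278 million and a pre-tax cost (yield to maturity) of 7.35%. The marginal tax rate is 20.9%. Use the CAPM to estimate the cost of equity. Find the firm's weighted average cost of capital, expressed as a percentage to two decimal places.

8.62%

Cost of equity via CAPM: Re = 2.1% + 2.07 × 5.36% = 13.1952%.
Total capital V = 175 + 18.8 + 278 = 471.8.
Equity: weight = 175/471.8 = 0.3709; cost = 13.1952%.
Preferred: weight = 18.8/471.8 = 0.0398; cost = 7.51%.
Debt: weight = 278/471.8 = 0.5892; after-tax cost = 7.35% × (1 − 20.9%) = 5.8139%.
WACC = 0.3709 × 13.1952% + 0.0398 × 7.5100% + 0.5892 × 5.8139% = 8.6193%.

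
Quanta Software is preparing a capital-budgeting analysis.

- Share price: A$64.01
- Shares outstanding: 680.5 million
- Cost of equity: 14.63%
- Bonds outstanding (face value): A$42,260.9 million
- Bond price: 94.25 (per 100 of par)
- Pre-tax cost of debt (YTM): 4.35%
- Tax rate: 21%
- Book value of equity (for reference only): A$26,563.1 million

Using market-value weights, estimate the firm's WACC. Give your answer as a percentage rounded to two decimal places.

9.28%

Market value of equity E = 64.01 × 680.5m = 43558.805m. Market value of debt D = 42260.9m × 94.25/100 = 39830.89825m.
Total capital V = 43558.805 + 39830.89825 = 83389.70325.
Equity: weight = 43558.805/83389.70325 = 0.5224; cost = 14.63%.
Bonds outstanding: weight = 39830.89825/83389.70325 = 0.4776; after-tax cost = 4.35% × (1 − 21%) = 3.4365%.
WACC = 0.5224 × 14.6300% + 0.4776 × 3.4365% = 9.2835%.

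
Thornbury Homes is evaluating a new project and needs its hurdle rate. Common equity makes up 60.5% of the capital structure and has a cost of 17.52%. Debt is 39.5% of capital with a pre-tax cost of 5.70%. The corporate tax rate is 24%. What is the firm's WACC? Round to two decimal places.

After-tax cost of debt = 5.7% × (1 − 24%) = 4.3320%.
WACC = 0.605 × 17.5200% + 0.395 × 4.3320% = 12.3107%.

12.31%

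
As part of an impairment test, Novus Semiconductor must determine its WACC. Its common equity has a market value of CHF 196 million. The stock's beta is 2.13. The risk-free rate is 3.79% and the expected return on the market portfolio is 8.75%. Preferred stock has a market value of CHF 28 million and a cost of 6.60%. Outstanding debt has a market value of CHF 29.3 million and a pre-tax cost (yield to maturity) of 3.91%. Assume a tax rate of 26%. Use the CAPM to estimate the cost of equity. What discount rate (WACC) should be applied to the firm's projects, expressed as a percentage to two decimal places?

Market risk premium = 8.75% − 3.79% = 4.96%.
Cost of equity via CAPM: Re = 3.79% + 2.13 × 4.96% = 14.3548%.
Total capital V = 196 + 28 + 29.3 = 253.3.
Equity: weight = 196/253.3 = 0.7738; cost = 14.3548%.
Preferred: weight = 28/253.3 = 0.1105; cost = 6.6%.
Debt: weight = 29.3/253.3 = 0.1157; after-tax cost = 3.91% × (1 − 26%) = 2.8934%.
WACC = 0.7738 × 14.3548% + 0.1105 × 6.6000% + 0.1157 × 2.8934% = 12.1718%.

12.17%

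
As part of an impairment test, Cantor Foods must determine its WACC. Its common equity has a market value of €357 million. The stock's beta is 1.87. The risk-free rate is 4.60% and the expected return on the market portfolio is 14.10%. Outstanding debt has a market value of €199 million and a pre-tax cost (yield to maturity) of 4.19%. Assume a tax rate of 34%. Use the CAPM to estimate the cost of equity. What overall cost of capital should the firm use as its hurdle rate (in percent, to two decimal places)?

15.35%

Market risk premium = 14.1% − 4.6% = 9.5%.
Cost of equity via CAPM: Re = 4.6% + 1.87 × 9.5% = 22.3650%.
Total capital V = 357 + 199 = 556.
Equity: weight = 357/556 = 0.6421; cost = 22.365%.
Debt: weight = 199/556 = 0.3579; after-tax cost = 4.19% × (1 − 34%) = 2.7654%.
WACC = 0.6421 × 22.3650% + 0.3579 × 2.7654% = 15.3500%.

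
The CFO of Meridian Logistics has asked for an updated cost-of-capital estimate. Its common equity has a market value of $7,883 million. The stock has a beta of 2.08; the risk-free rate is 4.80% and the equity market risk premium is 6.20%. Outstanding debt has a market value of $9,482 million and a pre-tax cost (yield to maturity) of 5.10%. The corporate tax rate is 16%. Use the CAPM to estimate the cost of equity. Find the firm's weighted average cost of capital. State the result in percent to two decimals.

Cost of equity via CAPM: Re = 4.8% + 2.08 × 6.2% = 17.6960%.
Total capital V = 7883 + 9482 = 17365.
Equity: weight = 7883/17365 = 0.4540; cost = 17.696%.
Debt: weight = 9482/17365 = 0.5460; after-tax cost = 5.1% × (1 − 16%) = 4.2840%.
WACC = 0.4540 × 17.6960% + 0.5460 × 4.2840% = 10.3725%.

10.37%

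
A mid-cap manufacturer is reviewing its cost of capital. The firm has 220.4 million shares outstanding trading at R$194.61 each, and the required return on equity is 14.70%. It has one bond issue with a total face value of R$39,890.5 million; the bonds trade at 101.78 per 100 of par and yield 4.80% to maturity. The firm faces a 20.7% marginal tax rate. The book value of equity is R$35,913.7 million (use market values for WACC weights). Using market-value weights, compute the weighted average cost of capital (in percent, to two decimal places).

Market value of equity E = 194.61 × 220.4m = 42892.044m. Market value of debt D = 39890.5m × 101.78/100 = 40600.5509m.
Total capital V = 42892.044 + 40600.5509 = 83492.5949.
Equity: weight = 42892.044/83492.5949 = 0.5137; cost = 14.7%.
Bonds outstanding: weight = 40600.5509/83492.5949 = 0.4863; after-tax cost = 4.8% × (1 − 20.7%) = 3.8064%.
WACC = 0.5137 × 14.7000% + 0.4863 × 3.8064% = 9.4027%.

9.40%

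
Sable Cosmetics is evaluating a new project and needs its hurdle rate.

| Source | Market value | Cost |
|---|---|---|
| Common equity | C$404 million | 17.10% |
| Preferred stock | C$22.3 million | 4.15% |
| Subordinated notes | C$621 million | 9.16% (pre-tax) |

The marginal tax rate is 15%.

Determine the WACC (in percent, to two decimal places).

11.30%

Total capital V = 404 + 22.3 + 621 = 1047.3.
Equity: weight = 404/1047.3 = 0.3858; cost = 17.1%.
Preferred: weight = 22.3/1047.3 = 0.0213; cost = 4.15%.
Subordinated notes: weight = 621/1047.3 = 0.5930; after-tax cost = 9.16% × (1 − 15%) = 7.7860%.
WACC = 0.3858 × 17.1000% + 0.0213 × 4.1500% + 0.5930 × 7.7860% = 11.3015%.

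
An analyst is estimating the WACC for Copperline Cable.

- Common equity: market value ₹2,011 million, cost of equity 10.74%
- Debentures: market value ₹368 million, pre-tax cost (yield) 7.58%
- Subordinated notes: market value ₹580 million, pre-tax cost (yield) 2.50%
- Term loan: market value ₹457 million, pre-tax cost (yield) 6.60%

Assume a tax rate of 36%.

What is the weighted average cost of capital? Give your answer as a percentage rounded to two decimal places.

Total capital V = 2011 + 368 + 580 + 457 = 3416.
Equity: weight = 2011/3416 = 0.5887; cost = 10.74%.
Debentures: weight = 368/3416 = 0.1077; after-tax cost = 7.58% × (1 − 36%) = 4.8512%.
Subordinated notes: weight = 580/3416 = 0.1698; after-tax cost = 2.5% × (1 − 36%) = 1.6000%.
Term loan: weight = 457/3416 = 0.1338; after-tax cost = 6.6% × (1 − 36%) = 4.2240%.
WACC = 0.5887 × 10.7400% + 0.1077 × 4.8512% + 0.1698 × 1.6000% + 0.1338 × 4.2240% = 7.6820%.

7.68%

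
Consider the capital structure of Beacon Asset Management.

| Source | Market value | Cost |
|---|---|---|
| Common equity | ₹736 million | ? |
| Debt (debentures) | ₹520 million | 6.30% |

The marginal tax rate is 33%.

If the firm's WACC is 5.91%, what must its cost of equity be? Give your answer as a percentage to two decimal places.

Total capital V = 736 + 520 = 1256.
Equity weight = 736/1256 = 0.5860.
Debentures weight = 520/1256 = 0.4140.
Debt contribution = 0.4140 × 6.3% × (1 − 33%) = 1.7475%.
Required equity contribution = 5.91% − 1.7475% = 4.1625%.
Re = 4.1625% / 0.5860 = 7.1033%.

7.10%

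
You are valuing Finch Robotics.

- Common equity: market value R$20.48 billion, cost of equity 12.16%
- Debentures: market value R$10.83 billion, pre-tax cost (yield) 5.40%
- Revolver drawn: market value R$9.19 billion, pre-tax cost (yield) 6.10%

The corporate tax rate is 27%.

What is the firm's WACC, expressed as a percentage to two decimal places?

Total capital V = 20.48 + 10.83 + 9.19 = 40.5.
Equity: weight = 20.48/40.5 = 0.5057; cost = 12.16%.
Debentures: weight = 10.83/40.5 = 0.2674; after-tax cost = 5.4% × (1 − 27%) = 3.9420%.
Revolver drawn: weight = 9.19/40.5 = 0.2269; after-tax cost = 6.1% × (1 − 27%) = 4.4530%.
WACC = 0.5057 × 12.1600% + 0.2674 × 3.9420% + 0.2269 × 4.4530% = 8.2136%.

8.21%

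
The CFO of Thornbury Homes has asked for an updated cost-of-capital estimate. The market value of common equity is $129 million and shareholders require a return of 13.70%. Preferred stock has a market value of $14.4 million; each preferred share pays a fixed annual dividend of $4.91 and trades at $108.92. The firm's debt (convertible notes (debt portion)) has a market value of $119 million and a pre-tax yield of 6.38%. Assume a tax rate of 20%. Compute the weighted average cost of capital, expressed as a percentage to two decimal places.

Cost of preferred: Rp = 4.91 / 108.92 = 4.5079%.
Total capital V = 129 + 14.4 + 119 = 262.4.
Equity: weight = 129/262.4 = 0.4916; cost = 13.7%.
Preferred: weight = 14.4/262.4 = 0.0549; cost = 4.5079%.
Convertible notes (debt portion): weight = 119/262.4 = 0.4535; after-tax cost = 6.38% × (1 − 20%) = 5.1040%.
WACC = 0.4916 × 13.7000% + 0.0549 × 4.5079% + 0.4535 × 5.1040% = 9.2972%.

9.30%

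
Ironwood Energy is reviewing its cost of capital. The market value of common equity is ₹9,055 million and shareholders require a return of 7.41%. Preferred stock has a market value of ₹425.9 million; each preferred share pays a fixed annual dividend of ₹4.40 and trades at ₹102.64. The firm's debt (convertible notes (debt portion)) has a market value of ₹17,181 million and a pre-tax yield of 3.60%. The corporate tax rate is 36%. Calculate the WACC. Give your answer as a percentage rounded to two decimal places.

4.07%

Cost of preferred: Rp = 4.4 / 102.64 = 4.2868%.
Total capital V = 9055 + 425.9 + 17181 = 26661.9.
Equity: weight = 9055/26661.9 = 0.3396; cost = 7.41%.
Preferred: weight = 425.9/26661.9 = 0.0160; cost = 4.2868%.
Convertible notes (debt portion): weight = 17181/26661.9 = 0.6444; after-tax cost = 3.6% × (1 − 36%) = 2.3040%.
WACC = 0.3396 × 7.4100% + 0.0160 × 4.2868% + 0.6444 × 2.3040% = 4.0698%.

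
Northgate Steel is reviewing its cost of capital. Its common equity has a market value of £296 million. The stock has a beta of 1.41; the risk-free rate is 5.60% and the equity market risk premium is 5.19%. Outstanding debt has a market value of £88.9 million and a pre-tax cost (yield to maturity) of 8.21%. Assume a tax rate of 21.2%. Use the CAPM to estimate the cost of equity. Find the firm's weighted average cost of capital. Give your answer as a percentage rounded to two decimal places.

11.43%

Cost of equity via CAPM: Re = 5.6% + 1.41 × 5.19% = 12.9179%.
Total capital V = 296 + 88.9 = 384.9.
Equity: weight = 296/384.9 = 0.7690; cost = 12.9179%.
Debt: weight = 88.9/384.9 = 0.2310; after-tax cost = 8.21% × (1 − 21.2%) = 6.4695%.
WACC = 0.7690 × 12.9179% + 0.2310 × 6.4695% = 11.4285%.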